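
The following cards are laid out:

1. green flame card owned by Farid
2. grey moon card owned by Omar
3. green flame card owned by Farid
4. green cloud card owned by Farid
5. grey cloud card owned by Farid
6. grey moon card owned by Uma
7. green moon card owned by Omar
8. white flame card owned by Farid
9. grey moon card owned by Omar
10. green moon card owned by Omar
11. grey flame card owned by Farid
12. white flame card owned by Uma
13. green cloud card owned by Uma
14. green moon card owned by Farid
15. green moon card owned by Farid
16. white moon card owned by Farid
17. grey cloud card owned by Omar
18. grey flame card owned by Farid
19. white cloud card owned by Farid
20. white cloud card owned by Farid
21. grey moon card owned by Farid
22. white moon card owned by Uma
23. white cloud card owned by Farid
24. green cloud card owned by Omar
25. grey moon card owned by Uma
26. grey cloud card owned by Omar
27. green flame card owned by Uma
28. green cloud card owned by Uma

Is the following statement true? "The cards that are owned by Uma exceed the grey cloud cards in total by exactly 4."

cards owned by Uma: 7.
grey cloud cards: 3.
The claim requires 7 − 3 (= 4) to equal 4, which holds.

True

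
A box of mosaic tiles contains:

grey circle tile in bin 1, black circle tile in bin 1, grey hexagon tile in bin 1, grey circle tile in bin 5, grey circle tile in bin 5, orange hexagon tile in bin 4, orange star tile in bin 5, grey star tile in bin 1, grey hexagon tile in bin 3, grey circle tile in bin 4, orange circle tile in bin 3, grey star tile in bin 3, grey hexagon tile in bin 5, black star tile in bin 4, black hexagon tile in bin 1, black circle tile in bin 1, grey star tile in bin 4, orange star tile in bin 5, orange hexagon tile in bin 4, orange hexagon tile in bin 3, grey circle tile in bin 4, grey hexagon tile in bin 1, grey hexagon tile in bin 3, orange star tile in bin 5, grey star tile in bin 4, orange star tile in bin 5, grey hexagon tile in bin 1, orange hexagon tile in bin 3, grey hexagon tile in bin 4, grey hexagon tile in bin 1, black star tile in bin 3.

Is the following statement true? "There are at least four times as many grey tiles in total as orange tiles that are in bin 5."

True

There are 17 grey tiles.
There are 4 orange tiles in bin 5.
The claim requires 17 ≥ 4 × 4 = 16, which holds.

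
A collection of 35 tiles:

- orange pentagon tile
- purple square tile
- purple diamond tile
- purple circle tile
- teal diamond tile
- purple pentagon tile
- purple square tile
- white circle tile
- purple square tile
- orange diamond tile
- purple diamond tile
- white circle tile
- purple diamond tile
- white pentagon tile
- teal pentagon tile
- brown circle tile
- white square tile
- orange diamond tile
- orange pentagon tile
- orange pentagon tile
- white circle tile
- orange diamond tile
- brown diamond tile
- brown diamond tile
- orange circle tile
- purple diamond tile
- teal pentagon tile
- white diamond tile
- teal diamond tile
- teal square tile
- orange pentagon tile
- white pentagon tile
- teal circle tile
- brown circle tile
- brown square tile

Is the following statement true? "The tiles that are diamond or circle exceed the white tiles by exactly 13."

True

tiles that are diamond or circle: 20.
white tiles: 7.
The claim requires 20 − 7 (= 13) to equal 13, which holds.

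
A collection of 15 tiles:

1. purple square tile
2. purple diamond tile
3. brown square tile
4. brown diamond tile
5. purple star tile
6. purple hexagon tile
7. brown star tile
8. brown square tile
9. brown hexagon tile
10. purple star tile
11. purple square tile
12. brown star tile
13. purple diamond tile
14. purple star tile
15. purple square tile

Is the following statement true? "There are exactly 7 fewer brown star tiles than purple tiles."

|brown star tiles| = 2.
|purple tiles| = 9.
The claim requires 9 − 2 (= 7) to equal 7, which holds.

True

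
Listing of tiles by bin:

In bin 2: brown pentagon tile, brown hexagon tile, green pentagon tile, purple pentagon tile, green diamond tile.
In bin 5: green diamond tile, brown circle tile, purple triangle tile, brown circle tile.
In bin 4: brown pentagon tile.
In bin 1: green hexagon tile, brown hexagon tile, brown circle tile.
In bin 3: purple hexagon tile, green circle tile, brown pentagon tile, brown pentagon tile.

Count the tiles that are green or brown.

14

brown: 9; green: 5; together 9 + 5 = 14.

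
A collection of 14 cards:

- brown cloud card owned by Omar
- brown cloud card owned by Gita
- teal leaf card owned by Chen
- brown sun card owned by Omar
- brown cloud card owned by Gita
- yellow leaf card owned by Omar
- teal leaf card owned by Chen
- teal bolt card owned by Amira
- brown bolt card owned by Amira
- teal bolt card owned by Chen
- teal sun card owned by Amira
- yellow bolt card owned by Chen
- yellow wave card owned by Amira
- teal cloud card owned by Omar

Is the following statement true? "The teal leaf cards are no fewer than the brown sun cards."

|teal leaf cards| = 2.
|brown sun cards| = 1.
The claim requires 2 ≥ 1, which holds.

True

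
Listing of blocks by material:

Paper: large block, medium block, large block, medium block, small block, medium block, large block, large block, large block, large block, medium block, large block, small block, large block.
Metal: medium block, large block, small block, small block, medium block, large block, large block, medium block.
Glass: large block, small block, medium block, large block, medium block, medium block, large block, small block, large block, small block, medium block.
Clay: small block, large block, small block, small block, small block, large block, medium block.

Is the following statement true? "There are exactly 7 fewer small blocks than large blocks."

False

There are 11 small blocks.
There are 17 large blocks.
The claim requires 17 − 11 (= 6) to equal 7, which does not hold.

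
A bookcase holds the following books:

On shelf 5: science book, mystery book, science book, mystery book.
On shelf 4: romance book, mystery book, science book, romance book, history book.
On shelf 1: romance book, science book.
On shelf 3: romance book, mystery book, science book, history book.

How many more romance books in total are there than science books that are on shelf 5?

romance books: 4.
science books on shelf 5: 2.
4 − 2 = 2.

2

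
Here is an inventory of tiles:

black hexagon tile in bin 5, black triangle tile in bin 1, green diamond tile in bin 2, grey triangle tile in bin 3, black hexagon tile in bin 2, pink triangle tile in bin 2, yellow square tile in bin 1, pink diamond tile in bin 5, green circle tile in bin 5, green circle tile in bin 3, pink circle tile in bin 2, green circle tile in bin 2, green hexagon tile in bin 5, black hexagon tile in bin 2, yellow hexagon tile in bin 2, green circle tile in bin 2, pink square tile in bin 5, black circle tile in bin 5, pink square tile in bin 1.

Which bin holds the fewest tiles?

bin 3

Counts by bin: bin 2→8, bin 5→6, bin 1→3, bin 3→2.
The minimum is 2, held uniquely by bin 3.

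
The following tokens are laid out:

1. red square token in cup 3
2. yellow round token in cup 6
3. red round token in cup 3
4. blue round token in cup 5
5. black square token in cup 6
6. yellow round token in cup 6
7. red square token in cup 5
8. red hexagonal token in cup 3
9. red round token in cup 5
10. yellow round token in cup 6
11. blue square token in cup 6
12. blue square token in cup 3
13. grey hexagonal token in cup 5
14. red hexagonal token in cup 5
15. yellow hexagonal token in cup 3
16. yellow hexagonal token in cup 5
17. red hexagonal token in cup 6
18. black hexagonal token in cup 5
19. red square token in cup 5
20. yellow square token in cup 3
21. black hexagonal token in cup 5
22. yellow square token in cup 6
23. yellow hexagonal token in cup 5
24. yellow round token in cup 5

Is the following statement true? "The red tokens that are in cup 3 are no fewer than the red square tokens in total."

True

red tokens in cup 3: 3.
red square tokens: 3.
The claim requires 3 ≥ 3, which holds.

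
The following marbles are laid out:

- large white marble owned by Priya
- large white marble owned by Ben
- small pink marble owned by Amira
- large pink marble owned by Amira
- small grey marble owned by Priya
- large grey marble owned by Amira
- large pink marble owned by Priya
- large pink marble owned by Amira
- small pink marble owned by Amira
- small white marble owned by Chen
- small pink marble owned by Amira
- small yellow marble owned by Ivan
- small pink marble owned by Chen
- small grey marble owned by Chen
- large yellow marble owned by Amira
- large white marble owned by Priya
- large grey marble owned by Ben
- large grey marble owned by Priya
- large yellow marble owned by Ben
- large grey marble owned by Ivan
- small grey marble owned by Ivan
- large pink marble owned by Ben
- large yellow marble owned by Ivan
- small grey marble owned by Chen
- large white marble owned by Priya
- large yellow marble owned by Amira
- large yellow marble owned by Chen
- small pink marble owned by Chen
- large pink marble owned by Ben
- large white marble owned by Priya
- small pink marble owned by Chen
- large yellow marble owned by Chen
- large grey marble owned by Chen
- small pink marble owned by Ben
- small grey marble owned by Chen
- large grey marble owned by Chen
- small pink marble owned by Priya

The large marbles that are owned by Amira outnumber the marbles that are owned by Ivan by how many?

1

large marbles owned by Amira: 5.
marbles owned by Ivan: 4.
5 − 4 = 1.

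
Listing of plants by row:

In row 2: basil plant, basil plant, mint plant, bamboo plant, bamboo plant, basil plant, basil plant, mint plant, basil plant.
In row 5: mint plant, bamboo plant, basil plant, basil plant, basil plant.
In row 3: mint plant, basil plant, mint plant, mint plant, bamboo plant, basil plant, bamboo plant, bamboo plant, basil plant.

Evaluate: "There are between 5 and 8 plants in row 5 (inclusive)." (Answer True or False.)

True

plants in row 5: 5.
The claim requires 5 ≤ 5 ≤ 8, which holds.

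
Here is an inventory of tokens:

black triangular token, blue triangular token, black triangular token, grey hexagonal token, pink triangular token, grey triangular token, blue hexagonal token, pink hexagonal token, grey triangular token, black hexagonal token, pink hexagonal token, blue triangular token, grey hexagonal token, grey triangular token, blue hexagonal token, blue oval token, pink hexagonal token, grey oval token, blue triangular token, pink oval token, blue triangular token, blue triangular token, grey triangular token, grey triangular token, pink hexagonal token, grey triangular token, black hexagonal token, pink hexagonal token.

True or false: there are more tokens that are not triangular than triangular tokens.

False

tokens that are not triangular: 14.
triangular tokens: 14.
The claim requires 14 > 14, which does not hold.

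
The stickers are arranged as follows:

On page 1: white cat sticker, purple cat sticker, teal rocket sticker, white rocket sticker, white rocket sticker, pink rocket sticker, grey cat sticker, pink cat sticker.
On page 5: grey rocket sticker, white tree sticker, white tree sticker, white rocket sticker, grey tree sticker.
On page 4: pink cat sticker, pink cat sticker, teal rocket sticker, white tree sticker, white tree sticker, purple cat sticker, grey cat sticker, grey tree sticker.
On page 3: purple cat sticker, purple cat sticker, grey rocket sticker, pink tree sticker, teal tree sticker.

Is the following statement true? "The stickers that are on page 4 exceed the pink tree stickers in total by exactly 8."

stickers on page 4: 8.
pink tree stickers: 1.
The claim requires 8 − 1 (= 7) to equal 8, which does not hold.

False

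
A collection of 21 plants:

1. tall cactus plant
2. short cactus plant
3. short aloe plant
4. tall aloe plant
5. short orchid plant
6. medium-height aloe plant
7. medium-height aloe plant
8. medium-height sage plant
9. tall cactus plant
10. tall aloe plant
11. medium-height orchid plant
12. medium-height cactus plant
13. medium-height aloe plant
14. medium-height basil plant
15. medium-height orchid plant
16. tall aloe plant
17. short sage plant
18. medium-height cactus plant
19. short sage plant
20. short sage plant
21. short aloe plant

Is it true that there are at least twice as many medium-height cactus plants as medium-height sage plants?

True

medium-height cactus plants: 2.
medium-height sage plants: 1.
The claim requires 2 ≥ 2 × 1 = 2, which holds.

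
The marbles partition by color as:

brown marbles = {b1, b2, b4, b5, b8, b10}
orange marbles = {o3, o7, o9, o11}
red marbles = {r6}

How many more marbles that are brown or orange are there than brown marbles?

4

marbles that are brown or orange: 10.
brown marbles: 6.
10 − 6 = 4.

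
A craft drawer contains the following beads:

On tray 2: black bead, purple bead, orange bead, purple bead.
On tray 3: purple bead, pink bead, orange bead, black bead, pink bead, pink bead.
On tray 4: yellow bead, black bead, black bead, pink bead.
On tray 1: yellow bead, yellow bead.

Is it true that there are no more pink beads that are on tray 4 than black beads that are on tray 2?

There is 1 pink bead on tray 4.
There is 1 black bead on tray 2.
The claim requires 1 ≤ 1, which holds.

True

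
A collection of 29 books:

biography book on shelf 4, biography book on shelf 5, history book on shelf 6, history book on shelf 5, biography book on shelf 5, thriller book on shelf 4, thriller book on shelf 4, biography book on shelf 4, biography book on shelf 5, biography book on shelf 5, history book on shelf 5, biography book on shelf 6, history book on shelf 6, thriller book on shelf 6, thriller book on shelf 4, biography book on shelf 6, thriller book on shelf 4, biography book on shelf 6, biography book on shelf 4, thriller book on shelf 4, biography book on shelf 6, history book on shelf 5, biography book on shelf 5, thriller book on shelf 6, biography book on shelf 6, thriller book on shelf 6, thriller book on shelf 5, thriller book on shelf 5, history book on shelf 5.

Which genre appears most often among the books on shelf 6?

biography

Counts by genre (restricted to books on shelf 6): biography 5, thriller 3, history 2.
The maximum is 5, held uniquely by biography.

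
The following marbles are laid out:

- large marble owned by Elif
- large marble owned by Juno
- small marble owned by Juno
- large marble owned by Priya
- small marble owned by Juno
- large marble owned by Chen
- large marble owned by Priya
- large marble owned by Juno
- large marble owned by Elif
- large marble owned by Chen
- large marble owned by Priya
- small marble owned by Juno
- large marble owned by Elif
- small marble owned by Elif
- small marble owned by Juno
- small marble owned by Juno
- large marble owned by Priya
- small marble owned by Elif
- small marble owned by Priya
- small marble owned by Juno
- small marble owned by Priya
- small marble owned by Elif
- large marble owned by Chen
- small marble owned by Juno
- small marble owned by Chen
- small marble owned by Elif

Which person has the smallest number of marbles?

Counts by owner: Juno→9, Elif→7, Priya→6, Chen→4.
The minimum is 4, held uniquely by Chen.

Chen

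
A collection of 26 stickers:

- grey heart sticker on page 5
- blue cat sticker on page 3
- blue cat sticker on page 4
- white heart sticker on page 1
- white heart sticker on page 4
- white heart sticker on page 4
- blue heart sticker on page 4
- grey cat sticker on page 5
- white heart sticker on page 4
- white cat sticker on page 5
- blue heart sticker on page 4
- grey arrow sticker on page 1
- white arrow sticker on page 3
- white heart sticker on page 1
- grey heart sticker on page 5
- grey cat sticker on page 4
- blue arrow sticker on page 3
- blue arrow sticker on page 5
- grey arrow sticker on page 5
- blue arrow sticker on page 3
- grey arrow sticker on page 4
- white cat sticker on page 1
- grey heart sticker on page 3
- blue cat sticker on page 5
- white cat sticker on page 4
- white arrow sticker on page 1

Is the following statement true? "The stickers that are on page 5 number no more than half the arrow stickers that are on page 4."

There are 7 stickers on page 5.
There is 1 arrow sticker on page 4.
The claim requires 2 × 7 = 14 ≤ 1, which does not hold.

False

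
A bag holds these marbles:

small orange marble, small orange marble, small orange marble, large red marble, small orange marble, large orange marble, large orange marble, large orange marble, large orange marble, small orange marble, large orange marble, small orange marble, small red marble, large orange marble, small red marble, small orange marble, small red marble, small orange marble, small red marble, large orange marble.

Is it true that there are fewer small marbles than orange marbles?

There are 12 small marbles.
There are 15 orange marbles.
The claim requires 12 < 15, which holds.

True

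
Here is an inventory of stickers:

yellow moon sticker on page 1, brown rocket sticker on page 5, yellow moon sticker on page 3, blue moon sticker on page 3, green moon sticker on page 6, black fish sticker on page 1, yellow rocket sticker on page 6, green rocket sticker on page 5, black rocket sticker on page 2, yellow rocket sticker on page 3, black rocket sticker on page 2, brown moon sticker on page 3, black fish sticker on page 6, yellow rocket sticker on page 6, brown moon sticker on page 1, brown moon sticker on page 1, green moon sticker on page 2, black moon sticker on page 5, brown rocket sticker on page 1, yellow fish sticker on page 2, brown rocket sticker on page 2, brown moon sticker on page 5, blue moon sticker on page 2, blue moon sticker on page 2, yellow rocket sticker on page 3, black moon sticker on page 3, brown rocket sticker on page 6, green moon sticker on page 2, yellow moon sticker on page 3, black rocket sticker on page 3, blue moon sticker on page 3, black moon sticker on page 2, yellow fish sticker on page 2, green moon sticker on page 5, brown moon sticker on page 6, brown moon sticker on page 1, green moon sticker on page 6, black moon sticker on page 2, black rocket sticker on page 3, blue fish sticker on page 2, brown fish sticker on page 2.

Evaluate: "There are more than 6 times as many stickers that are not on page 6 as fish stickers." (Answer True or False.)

False

There are 34 stickers that are not on page 6.
There are 6 fish stickers.
The claim requires 34 > 6 × 6 = 36, which does not hold.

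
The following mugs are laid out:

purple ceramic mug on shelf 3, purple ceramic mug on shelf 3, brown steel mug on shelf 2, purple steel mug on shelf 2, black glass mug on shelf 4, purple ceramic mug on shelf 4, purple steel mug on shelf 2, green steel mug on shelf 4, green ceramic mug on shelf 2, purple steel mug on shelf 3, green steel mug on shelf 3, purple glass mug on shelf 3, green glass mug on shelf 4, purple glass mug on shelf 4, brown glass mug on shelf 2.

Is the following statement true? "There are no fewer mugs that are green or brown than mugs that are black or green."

True

There are 6 mugs that are green or brown.
There are 5 mugs that are black or green.
The claim requires 6 ≥ 5, which holds.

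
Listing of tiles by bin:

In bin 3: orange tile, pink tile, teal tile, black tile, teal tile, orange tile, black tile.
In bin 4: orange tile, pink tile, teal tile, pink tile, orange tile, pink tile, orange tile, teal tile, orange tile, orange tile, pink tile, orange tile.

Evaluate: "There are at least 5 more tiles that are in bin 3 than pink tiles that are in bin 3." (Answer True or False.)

There are 7 tiles in bin 3.
There is 1 pink tile in bin 3.
The claim requires 7 − 1 = 6 ≥ 5, which holds.

True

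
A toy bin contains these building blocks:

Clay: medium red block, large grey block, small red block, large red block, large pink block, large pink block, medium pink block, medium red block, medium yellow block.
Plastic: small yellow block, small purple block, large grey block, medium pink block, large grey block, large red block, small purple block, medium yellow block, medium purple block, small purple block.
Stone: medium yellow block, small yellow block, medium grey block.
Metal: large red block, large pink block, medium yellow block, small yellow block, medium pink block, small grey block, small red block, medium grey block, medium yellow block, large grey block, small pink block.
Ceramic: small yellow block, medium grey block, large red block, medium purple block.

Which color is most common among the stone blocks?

Counts by color (restricted to stone blocks): yellow 2, grey 1.
The maximum is 2, held uniquely by yellow.

yellow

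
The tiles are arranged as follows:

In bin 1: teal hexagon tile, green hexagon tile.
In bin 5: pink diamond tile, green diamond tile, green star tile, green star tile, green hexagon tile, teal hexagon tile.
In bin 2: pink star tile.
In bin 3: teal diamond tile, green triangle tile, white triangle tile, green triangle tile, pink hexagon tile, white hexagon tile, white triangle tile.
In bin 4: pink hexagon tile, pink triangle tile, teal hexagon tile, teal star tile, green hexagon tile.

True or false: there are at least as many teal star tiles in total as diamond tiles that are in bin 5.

|teal star tiles| = 1.
|diamond tiles in bin 5| = 2.
The claim requires 1 ≥ 2, which does not hold.

False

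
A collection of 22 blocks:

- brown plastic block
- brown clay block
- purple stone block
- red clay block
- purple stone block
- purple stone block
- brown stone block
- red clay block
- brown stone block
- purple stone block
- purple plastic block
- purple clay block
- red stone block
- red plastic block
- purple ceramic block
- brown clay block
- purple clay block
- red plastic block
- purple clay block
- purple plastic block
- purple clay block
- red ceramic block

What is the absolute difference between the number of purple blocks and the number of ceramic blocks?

purple blocks: 11. ceramic blocks: 2.
|11 − 2| = 11 − 2 = 9.

9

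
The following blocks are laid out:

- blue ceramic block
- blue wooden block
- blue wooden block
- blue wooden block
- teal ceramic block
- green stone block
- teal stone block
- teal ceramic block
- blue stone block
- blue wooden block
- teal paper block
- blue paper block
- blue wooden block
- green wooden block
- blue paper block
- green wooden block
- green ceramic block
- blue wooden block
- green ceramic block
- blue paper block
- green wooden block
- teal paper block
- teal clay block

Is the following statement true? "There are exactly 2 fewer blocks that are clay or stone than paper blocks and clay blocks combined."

True

blocks that are clay or stone: 4.
paper blocks: 5; clay blocks: 1; combined: 5 + 1 = 6.
The claim requires 6 − 4 (= 2) to equal 2, which holds.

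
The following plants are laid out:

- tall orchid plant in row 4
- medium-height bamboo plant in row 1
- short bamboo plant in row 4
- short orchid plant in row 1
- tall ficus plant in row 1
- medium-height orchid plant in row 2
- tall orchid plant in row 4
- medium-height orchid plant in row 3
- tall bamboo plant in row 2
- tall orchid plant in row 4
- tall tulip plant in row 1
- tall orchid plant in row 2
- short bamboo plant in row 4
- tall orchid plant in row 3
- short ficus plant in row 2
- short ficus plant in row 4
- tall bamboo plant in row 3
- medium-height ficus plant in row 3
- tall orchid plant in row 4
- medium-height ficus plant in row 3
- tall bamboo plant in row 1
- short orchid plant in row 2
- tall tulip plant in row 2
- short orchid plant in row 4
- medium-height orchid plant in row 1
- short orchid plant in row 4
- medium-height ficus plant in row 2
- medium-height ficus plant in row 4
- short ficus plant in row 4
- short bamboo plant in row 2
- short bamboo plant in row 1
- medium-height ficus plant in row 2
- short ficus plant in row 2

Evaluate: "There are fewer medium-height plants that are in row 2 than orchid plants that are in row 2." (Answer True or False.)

False

There are 3 medium-height plants in row 2.
There are 3 orchid plants in row 2.
The claim requires 3 < 3, which does not hold.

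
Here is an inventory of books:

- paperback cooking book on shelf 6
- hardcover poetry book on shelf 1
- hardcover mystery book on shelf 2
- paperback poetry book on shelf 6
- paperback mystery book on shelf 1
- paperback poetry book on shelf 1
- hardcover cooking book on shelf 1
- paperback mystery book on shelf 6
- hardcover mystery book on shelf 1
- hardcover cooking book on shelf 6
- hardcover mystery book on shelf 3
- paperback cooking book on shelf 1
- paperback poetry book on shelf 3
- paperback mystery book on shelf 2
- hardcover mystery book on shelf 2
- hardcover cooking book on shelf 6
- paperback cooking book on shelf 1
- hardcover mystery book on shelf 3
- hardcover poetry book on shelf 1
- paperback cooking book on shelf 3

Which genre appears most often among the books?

Counts by genre: mystery 8, cooking 7, poetry 5.
The maximum is 8, held uniquely by mystery.

mystery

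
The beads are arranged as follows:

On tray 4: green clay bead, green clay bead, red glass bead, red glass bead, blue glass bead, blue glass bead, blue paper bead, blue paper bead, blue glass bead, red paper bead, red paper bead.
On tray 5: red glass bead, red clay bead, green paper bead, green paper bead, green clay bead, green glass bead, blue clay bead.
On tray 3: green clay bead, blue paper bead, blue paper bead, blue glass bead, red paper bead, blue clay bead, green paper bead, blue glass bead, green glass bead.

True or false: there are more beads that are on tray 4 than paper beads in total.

True

There are 11 beads on tray 4.
There are 10 paper beads.
The claim requires 11 > 10, which holds.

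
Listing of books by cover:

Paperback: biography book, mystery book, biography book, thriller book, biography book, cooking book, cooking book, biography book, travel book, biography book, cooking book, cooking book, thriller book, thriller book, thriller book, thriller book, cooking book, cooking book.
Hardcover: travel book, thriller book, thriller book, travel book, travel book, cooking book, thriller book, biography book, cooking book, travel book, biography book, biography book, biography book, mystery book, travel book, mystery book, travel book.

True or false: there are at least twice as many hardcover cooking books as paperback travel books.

True

hardcover cooking books: 2.
paperback travel books: 1.
The claim requires 2 ≥ 2 × 1 = 2, which holds.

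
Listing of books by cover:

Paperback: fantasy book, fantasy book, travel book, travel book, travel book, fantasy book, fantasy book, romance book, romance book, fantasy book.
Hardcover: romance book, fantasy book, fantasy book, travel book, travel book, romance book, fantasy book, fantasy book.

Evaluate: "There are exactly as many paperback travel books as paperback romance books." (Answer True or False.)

False

There are 3 paperback travel books.
There are 2 paperback romance books.
The claim requires 3 = 2, which does not hold.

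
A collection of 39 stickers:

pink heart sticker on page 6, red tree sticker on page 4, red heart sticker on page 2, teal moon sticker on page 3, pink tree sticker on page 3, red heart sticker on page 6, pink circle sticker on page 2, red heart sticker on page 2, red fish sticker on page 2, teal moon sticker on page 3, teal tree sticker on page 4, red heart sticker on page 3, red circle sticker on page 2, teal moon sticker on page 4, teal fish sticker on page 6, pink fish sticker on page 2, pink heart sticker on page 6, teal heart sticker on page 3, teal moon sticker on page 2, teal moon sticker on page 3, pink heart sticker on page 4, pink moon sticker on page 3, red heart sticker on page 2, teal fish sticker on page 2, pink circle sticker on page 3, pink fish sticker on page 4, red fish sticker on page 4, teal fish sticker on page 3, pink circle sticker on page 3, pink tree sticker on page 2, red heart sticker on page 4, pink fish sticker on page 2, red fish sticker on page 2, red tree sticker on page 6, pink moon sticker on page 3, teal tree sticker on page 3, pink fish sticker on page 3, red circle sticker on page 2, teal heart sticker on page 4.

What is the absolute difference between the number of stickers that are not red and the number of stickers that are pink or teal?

0

stickers that are not red: 26. stickers that are pink or teal: 26.
|26 − 26| = 26 − 26 = 0.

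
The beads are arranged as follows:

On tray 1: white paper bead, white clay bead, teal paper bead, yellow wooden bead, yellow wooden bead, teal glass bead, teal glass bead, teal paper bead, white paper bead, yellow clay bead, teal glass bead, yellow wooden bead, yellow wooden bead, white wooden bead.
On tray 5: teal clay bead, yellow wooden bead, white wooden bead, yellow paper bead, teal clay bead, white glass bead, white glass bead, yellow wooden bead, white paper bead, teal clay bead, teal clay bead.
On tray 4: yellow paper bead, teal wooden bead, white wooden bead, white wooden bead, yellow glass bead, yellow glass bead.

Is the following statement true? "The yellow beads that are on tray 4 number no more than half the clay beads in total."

True

yellow beads on tray 4: 3.
clay beads: 6.
The claim requires 2 × 3 = 6 ≤ 6, which holds.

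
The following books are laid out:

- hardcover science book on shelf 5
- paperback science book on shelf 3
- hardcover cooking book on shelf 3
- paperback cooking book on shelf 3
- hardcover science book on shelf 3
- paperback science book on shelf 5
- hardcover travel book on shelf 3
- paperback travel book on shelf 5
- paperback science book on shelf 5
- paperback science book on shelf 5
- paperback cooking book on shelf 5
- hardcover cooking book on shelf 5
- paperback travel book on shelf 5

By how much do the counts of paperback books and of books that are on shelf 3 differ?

paperback books: 8. books on shelf 3: 5.
|8 − 5| = 8 − 5 = 3.

3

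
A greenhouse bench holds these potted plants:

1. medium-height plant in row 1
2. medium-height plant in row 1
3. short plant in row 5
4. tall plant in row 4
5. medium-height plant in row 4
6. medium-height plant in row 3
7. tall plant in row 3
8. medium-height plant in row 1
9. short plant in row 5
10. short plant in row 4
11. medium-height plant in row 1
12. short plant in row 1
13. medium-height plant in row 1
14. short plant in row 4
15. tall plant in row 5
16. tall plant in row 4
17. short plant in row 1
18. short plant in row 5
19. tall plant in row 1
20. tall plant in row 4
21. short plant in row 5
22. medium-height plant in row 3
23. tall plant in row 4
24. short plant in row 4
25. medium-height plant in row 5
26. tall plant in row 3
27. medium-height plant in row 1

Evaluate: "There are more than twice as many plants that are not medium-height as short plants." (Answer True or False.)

|plants that are not medium-height| = 17.
|short plants| = 9.
The claim requires 17 > 2 × 9 = 18, which does not hold.

False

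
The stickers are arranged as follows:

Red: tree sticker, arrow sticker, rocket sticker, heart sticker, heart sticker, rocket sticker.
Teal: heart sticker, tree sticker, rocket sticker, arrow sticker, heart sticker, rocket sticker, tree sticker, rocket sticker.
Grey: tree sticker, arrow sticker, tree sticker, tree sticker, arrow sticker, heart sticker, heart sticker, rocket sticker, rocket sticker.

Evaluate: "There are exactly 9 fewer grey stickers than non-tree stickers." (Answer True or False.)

False

|grey stickers| = 9.
|non-tree stickers| = 17.
The claim requires 17 − 9 (= 8) to equal 9, which does not hold.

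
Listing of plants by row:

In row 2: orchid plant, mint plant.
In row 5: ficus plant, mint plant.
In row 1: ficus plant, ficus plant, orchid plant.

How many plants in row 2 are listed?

2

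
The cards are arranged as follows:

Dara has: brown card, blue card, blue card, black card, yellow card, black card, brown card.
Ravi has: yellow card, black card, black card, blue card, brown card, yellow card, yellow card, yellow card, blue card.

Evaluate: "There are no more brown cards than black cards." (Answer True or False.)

True

There are 3 brown cards.
There are 4 black cards.
The claim requires 3 ≤ 4, which holds.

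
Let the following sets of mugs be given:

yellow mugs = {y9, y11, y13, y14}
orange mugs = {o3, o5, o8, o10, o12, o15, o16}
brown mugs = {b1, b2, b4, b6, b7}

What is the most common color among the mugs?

Counts by color: orange 7, brown 5, yellow 4.
The maximum is 7, held uniquely by orange.

orange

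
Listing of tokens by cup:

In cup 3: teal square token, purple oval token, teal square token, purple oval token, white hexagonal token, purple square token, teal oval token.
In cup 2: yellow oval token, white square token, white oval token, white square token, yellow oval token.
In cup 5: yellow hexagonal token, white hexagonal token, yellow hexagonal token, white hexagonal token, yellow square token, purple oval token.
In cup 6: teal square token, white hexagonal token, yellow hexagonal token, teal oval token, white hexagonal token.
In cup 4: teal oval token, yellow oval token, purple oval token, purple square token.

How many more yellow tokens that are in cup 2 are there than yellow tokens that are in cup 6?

1

yellow tokens in cup 2: 2.
yellow tokens in cup 6: 1.
2 − 1 = 1.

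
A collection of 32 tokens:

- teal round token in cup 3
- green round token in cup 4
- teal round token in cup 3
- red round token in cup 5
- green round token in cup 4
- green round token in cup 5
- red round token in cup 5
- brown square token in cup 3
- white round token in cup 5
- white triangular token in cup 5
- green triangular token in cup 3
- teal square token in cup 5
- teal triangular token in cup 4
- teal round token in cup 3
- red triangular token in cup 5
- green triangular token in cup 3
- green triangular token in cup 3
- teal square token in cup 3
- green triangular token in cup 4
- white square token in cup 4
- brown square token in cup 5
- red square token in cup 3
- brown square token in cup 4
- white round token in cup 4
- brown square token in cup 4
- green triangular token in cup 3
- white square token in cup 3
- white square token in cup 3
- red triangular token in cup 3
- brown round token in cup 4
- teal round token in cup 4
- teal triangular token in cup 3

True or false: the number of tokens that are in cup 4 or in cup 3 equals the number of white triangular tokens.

|tokens in cup 4 or in cup 3| = 24.
|white triangular tokens| = 1.
The claim requires 24 = 1, which does not hold.

False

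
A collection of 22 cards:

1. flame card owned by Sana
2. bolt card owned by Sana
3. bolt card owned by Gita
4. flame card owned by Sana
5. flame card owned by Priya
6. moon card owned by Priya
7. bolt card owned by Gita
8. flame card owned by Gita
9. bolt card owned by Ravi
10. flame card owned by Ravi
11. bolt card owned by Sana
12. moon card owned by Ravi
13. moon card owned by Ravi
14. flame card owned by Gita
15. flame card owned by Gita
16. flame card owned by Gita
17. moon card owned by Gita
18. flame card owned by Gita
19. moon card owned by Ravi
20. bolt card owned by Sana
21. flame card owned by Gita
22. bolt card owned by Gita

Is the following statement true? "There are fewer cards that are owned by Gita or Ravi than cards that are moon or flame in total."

cards owned by Gita or Ravi: 15.
cards that are moon or flame: 15.
The claim requires 15 < 15, which does not hold.

False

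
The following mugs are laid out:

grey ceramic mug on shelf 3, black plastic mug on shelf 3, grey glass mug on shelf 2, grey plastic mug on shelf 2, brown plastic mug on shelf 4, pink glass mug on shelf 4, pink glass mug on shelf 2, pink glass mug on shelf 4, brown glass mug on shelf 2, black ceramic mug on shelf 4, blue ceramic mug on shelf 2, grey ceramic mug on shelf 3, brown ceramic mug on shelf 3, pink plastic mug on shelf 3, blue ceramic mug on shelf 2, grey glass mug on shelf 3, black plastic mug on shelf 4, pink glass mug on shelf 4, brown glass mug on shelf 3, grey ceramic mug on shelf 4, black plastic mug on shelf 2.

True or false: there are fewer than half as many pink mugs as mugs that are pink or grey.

|pink mugs| = 5.
|mugs that are pink or grey| = 11.
The claim requires 2 × 5 = 10 < 11, which holds.

True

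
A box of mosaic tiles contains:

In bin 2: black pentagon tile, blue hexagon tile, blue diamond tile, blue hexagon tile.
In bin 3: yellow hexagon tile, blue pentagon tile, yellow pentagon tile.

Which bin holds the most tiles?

bin 2

Counts by bin: bin 2→4, bin 3→3.
The maximum is 4, held uniquely by bin 2.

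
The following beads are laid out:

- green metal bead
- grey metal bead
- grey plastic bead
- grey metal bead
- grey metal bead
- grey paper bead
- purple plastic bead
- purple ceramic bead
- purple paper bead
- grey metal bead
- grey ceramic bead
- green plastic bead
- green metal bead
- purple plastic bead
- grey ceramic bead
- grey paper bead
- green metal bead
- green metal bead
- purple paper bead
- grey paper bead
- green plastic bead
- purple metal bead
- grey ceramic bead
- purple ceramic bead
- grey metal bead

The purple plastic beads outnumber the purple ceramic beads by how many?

purple plastic beads: 2.
purple ceramic beads: 2.
2 − 2 = 0.

0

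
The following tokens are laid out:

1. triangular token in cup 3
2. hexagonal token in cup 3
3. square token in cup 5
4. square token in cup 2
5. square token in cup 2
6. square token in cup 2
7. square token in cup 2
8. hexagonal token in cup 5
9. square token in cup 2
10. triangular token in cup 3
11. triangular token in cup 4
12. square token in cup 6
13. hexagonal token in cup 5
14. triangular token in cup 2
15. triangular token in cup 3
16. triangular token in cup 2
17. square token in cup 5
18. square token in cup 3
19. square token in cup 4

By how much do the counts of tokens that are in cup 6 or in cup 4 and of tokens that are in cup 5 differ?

tokens in cup 6 or in cup 4: 3. tokens in cup 5: 4.
|3 − 4| = 4 − 3 = 1.

1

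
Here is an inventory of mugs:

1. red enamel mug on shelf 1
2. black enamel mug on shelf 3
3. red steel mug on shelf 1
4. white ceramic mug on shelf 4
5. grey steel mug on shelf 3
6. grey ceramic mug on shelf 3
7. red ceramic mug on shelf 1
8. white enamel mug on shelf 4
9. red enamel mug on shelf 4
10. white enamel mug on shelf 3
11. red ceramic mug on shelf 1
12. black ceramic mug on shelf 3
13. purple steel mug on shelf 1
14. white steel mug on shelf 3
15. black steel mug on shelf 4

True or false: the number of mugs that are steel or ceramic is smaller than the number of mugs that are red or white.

mugs that are steel or ceramic: 10.
mugs that are red or white: 9.
The claim requires 10 < 9, which does not hold.

False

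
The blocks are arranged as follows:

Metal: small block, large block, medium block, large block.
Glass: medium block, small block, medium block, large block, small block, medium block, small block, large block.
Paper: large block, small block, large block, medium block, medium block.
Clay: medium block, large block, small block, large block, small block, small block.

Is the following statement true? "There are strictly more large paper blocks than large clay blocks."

False

|large paper blocks| = 2.
|large clay blocks| = 2.
The claim requires 2 > 2, which does not hold.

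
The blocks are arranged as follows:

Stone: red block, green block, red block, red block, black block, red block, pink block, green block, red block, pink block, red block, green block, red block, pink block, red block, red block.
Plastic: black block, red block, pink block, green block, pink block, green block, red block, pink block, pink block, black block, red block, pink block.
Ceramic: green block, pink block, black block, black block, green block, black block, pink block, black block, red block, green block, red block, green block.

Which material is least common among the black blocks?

Counts by material (restricted to black blocks): ceramic 4, plastic 2, stone 1.
The minimum is 1, held uniquely by stone.

stone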